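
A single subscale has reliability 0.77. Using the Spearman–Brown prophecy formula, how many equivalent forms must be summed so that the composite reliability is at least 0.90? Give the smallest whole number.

3

k ≥ ρ*(1−ρ₁)/(ρ₁(1−ρ*)) = 0.90·0.23 / (0.77·0.10) = 2.688.
Smallest integer k = 3.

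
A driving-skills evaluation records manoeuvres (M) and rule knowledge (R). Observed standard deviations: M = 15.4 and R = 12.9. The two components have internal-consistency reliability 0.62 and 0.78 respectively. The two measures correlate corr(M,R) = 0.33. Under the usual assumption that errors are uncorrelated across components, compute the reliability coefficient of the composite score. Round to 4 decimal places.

Var(M+R) = 15.4² + 12.9² + 2·[15.4·12.9·0.33] = 403.57 + 131.116 = 534.686.
Under uncorrelated errors the observed covariances equal the true-score covariances, so only the own-variance terms attenuate.
True-score variance = [15.4²·0.62 + 12.9²·0.78] + 131.116 = 276.839 + 131.116 = 407.955.
Reliability = 407.955 / 534.686 = 0.7630.

0.7630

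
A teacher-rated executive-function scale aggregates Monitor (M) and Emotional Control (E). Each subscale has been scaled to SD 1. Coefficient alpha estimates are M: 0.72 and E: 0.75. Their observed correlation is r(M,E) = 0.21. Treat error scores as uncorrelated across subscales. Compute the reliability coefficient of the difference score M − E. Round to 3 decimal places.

Var(M−E) = 1 + 1 − 2·0.21 = 2 − 0.42 = 1.58.
Because errors are independent across components, Cov(Tᵢ,Tⱼ) = Cov(Xᵢ,Xⱼ); the off-diagonal part of the true-score variance is the same as above.
True-score variance = [0.72 + 0.75] − 0.42 = 1.47 − 0.42 = 1.05.
Reliability = 1.05 / 1.58 = 0.665.

0.665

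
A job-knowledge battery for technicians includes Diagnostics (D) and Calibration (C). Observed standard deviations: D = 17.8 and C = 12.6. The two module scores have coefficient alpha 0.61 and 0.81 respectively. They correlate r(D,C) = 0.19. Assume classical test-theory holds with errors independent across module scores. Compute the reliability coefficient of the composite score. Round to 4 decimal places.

Var(D+C) = 17.8² + 12.6² + 2·[17.8·12.6·0.19] = 475.6 + 85.2264 = 560.826.
Because errors are independent across components, Cov(Tᵢ,Tⱼ) = Cov(Xᵢ,Xⱼ); the off-diagonal part of the true-score variance is the same as above.
True-score variance = [17.8²·0.61 + 12.6²·0.81] + 85.2264 = 321.868 + 85.2264 = 407.094.
Reliability = 407.094 / 560.826 = 0.7259.

0.7259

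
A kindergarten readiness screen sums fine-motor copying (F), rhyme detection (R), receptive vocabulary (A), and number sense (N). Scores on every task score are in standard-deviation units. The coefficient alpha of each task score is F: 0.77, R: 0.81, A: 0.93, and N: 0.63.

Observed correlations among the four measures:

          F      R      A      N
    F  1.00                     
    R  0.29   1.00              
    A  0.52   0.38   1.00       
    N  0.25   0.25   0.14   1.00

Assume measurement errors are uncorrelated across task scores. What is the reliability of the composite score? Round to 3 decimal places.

Var(F+R+A+N) = 4 + 2·[0.29 + 0.52 + 0.25 + 0.38 + 0.25 + 0.14] = 4 + 3.66 = 7.66.
Because errors are independent across components, Cov(Tᵢ,Tⱼ) = Cov(Xᵢ,Xⱼ); the off-diagonal part of the true-score variance is the same as above.
True-score variance = [0.77 + 0.81 + 0.93 + 0.63] + 3.66 = 3.14 + 3.66 = 6.8.
Reliability = 6.8 / 7.66 = 0.888.

0.888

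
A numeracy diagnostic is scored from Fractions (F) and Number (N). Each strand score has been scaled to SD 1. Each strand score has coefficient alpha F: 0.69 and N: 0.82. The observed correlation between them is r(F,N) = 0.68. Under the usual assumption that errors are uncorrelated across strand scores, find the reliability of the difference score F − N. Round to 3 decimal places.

Var(F−N) = 1 + 1 − 2·0.68 = 2 − 1.36 = 0.64.
With uncorrelated errors the cross-covariances are all true-score covariance, so they carry over unchanged; only the diagonal terms shrink to ρᵢσᵢ².
True-score variance = [0.69 + 0.82] − 1.36 = 1.51 − 1.36 = 0.15.
Reliability = 0.15 / 0.64 = 0.234.

0.234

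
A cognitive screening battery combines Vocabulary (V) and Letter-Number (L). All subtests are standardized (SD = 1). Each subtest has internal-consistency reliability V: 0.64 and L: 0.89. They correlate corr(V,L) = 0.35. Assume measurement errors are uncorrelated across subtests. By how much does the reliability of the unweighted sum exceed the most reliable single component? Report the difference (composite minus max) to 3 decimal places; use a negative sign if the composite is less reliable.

Var(sum) = 2 + 0.7 = 2.7; true-score variance = 1.53 + 0.7 = 2.23; composite reliability = 0.8259.
Max component reliability = 0.8900.
Difference = 0.8259 − 0.8900 = -0.064.

-0.064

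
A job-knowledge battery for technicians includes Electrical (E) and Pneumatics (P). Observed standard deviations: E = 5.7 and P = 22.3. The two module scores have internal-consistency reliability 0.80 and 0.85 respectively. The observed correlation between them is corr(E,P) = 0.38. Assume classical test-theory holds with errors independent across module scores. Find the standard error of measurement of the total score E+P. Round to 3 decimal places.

9.005

Var(total) = 529.78 + 96.6036 = 626.384.
True-score variance = 448.689 + 96.6036 = 545.292, so reliability = 0.8705.
Error variance = 626.384 − 545.292 = 81.0915; SEM = √81.0915 = 9.005.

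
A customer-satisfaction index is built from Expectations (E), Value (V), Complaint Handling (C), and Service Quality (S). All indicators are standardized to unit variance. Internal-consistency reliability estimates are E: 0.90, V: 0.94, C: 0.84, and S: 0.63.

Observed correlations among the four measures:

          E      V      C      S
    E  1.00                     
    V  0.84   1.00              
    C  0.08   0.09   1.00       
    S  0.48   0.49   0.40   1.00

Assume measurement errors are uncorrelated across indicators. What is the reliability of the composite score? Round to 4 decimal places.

0.9212

Var(E+V+C+S) = 4 + 2·[0.84 + 0.08 + 0.48 + 0.09 + 0.49 + 0.40] = 4 + 4.76 = 8.76.
With uncorrelated errors the cross-covariances are all true-score covariance, so they carry over unchanged; only the diagonal terms shrink to ρᵢσᵢ².
True-score variance = [0.90 + 0.94 + 0.84 + 0.63] + 4.76 = 3.31 + 4.76 = 8.07.
Reliability = 8.07 / 8.76 = 0.9212.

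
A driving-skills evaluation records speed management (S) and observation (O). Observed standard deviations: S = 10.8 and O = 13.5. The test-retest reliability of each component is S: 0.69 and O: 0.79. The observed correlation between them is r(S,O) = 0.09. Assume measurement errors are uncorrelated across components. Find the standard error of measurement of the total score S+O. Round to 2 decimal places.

8.63

Var(total) = 298.89 + 26.244 = 325.134.
True-score variance = 224.459 + 26.244 = 250.703, so reliability = 0.7711.
Error variance = 325.134 − 250.703 = 74.4309; SEM = √74.4309 = 8.63.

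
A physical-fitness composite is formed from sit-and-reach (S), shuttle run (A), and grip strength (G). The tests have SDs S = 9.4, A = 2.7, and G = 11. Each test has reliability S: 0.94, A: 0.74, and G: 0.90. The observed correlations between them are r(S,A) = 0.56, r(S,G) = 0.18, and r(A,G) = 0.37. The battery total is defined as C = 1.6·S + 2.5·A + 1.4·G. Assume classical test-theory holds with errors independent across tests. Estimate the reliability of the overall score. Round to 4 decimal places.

0.9372

Var(C) = 1.6²·9.4² + 2.5²·2.7² + 1.4²·11² + 2·[4·9.4·2.7·0.56 + 2.24·9.4·11·0.18 + 3.5·2.7·11·0.37] = 508.924 + 274.007 = 782.931.
Under uncorrelated errors the observed covariances equal the true-score covariances, so only the own-variance terms attenuate.
True-score variance = [1.6²·9.4²·0.94 + 2.5²·2.7²·0.74 + 1.4²·11²·0.90] + 274.007 = 459.79 + 274.007 = 733.797.
Reliability = 733.797 / 782.931 = 0.9372.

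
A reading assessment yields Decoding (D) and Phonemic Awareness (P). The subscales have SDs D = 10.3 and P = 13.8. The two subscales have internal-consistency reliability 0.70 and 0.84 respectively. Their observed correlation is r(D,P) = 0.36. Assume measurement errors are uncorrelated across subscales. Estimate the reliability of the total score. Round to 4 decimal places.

0.8438

Var(D+P) = 10.3² + 13.8² + 2·[10.3·13.8·0.36] = 296.53 + 102.341 = 398.871.
With uncorrelated errors the cross-covariances are all true-score covariance, so they carry over unchanged; only the diagonal terms shrink to ρᵢσᵢ².
True-score variance = [10.3²·0.70 + 13.8²·0.84] + 102.341 = 234.233 + 102.341 = 336.573.
Reliability = 336.573 / 398.871 = 0.8438.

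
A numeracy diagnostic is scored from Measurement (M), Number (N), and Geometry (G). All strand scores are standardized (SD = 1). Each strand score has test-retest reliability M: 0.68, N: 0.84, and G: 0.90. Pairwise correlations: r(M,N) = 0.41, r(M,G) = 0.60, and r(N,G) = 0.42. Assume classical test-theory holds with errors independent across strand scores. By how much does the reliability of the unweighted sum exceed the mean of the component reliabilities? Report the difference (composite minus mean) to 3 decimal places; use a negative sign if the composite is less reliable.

0.094

Var(sum) = 3 + 2.86 = 5.86; true-score variance = 2.42 + 2.86 = 5.28; composite reliability = 0.9010.
Mean component reliability = 0.8067.
Difference = 0.9010 − 0.8067 = 0.094.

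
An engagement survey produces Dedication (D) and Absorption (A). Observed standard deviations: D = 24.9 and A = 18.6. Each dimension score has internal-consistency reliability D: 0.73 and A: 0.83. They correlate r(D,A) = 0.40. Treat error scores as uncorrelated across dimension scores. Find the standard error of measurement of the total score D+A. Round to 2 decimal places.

Var(total) = 965.97 + 370.512 = 1336.48.
True-score variance = 739.754 + 370.512 = 1110.27, so reliability = 0.8307.
Error variance = 1336.48 − 1110.27 = 226.216; SEM = √226.216 = 15.04.

15.04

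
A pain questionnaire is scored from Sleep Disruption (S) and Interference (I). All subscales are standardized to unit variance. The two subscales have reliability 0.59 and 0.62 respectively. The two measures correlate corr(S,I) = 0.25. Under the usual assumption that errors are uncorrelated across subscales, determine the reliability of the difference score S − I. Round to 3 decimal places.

0.473

Var(S−I) = 1 + 1 − 2·0.25 = 2 − 0.5 = 1.5.
Under uncorrelated errors the observed covariances equal the true-score covariances, so only the own-variance terms attenuate.
True-score variance = [0.59 + 0.62] − 0.5 = 1.21 − 0.5 = 0.71.
Reliability = 0.71 / 1.5 = 0.473.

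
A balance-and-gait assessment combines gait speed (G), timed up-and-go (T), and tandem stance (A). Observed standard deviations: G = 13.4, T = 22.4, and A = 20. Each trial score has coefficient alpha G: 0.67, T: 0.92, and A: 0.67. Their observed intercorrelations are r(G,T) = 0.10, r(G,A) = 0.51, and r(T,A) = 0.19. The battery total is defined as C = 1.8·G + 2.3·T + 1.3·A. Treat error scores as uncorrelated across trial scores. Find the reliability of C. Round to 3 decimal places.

0.882

Var(C) = 1.8²·13.4² + 2.3²·22.4² + 1.3²·20² + 2·[4.14·13.4·22.4·0.10 + 2.34·13.4·20·0.51 + 2.99·22.4·20·0.19] = 3912.08 + 1397.21 = 5309.3.
With uncorrelated errors the cross-covariances are all true-score covariance, so they carry over unchanged; only the diagonal terms shrink to ρᵢσᵢ².
True-score variance = [1.8²·13.4²·0.67 + 2.3²·22.4²·0.92 + 1.3²·20²·0.67] + 1397.21 = 3284.67 + 1397.21 = 4681.89.
Reliability = 4681.89 / 5309.3 = 0.882.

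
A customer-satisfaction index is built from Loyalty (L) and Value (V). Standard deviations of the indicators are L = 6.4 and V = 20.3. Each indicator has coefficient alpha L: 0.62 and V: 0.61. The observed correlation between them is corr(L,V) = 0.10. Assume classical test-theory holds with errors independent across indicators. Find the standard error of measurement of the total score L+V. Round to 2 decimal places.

Var(total) = 453.05 + 25.984 = 479.034.
True-score variance = 276.77 + 25.984 = 302.754, so reliability = 0.6320.
Error variance = 479.034 − 302.754 = 176.28; SEM = √176.28 = 13.28.

13.28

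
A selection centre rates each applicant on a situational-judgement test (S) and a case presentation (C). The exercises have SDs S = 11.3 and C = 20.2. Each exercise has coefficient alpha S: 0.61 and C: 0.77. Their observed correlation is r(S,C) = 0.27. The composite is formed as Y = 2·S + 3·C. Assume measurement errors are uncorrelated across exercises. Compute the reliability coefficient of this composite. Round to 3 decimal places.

0.788

Var(Y) = 2²·11.3² + 3²·20.2² + 2·[6·11.3·20.2·0.27] = 4183.12 + 739.562 = 4922.68.
With uncorrelated errors the cross-covariances are all true-score covariance, so they carry over unchanged; only the diagonal terms shrink to ρᵢσᵢ².
True-score variance = [2²·11.3²·0.61 + 3²·20.2²·0.77] + 739.562 = 3139.28 + 739.562 = 3878.84.
Reliability = 3878.84 / 4922.68 = 0.788.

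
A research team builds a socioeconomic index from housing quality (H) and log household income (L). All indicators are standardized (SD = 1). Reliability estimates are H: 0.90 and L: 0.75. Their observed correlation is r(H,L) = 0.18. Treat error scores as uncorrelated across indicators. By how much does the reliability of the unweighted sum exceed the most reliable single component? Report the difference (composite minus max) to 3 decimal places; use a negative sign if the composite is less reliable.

-0.048

Var(sum) = 2 + 0.36 = 2.36; true-score variance = 1.65 + 0.36 = 2.01; composite reliability = 0.8517.
Max component reliability = 0.9000.
Difference = 0.8517 − 0.9000 = -0.048.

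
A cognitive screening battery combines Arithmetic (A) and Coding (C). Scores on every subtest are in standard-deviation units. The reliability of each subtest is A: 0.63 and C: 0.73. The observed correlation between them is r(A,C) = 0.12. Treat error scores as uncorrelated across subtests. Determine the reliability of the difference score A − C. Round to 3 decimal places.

0.636

Var(A−C) = 1 + 1 − 2·0.12 = 2 − 0.24 = 1.76.
With uncorrelated errors the cross-covariances are all true-score covariance, so they carry over unchanged; only the diagonal terms shrink to ρᵢσᵢ².
True-score variance = [0.63 + 0.73] − 0.24 = 1.36 − 0.24 = 1.12.
Reliability = 1.12 / 1.76 = 0.636.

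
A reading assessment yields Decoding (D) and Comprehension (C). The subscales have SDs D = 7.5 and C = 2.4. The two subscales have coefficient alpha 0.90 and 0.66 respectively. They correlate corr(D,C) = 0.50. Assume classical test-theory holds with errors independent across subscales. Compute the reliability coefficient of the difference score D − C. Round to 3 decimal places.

0.828

Var(D−C) = 7.5² + 2.4² − 2·7.5·2.4·0.50 = 62.01 − 18 = 44.01.
Because errors are independent across components, Cov(Tᵢ,Tⱼ) = Cov(Xᵢ,Xⱼ); the off-diagonal part of the true-score variance is the same as above.
True-score variance = [7.5²·0.90 + 2.4²·0.66] − 18 = 54.4266 − 18 = 36.4266.
Reliability = 36.4266 / 44.01 = 0.828.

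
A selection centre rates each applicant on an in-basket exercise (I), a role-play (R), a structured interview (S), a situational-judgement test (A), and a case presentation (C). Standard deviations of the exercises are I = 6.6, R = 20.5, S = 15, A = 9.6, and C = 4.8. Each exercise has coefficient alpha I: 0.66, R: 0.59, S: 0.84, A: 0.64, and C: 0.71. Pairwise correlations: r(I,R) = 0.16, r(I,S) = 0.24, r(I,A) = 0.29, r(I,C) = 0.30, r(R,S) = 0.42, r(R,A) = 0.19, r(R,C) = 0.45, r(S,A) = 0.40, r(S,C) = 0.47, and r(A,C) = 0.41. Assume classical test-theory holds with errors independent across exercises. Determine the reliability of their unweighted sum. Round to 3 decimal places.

Var(I+R+S+A+C) = 6.6² + 20.5² + 15² + 9.6² + 4.8² + 2·[6.6·20.5·0.16 + 6.6·15·0.24 + 6.6·9.6·0.29 + 6.6·4.8·0.30 + 20.5·15·0.42 + 20.5·9.6·0.19 + 20.5·4.8·0.45 + 15·9.6·0.40 + 15·4.8·0.47 + 9.6·4.8·0.41] = 804.01 + 788.882 = 1592.89.
Under uncorrelated errors the observed covariances equal the true-score covariances, so only the own-variance terms attenuate.
True-score variance = [6.6²·0.66 + 20.5²·0.59 + 15²·0.84 + 9.6²·0.64 + 4.8²·0.71] + 788.882 = 541.038 + 788.882 = 1329.92.
Reliability = 1329.92 / 1592.89 = 0.835.

0.835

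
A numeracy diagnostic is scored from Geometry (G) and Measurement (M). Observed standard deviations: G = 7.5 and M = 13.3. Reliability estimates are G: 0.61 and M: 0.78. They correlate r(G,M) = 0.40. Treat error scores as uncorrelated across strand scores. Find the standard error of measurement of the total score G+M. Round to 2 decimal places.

7.80

Var(total) = 233.14 + 79.8 = 312.94.
True-score variance = 172.287 + 79.8 = 252.087, so reliability = 0.8055.
Error variance = 312.94 − 252.087 = 60.8533; SEM = √60.8533 = 7.80.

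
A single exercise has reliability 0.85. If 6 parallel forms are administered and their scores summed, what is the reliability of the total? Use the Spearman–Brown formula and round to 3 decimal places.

0.971

ρ_k = kρ / (1 + (k−1)ρ) = 6·0.85 / (1 + 5·0.85) = 5.100 / 5.250 = 0.971.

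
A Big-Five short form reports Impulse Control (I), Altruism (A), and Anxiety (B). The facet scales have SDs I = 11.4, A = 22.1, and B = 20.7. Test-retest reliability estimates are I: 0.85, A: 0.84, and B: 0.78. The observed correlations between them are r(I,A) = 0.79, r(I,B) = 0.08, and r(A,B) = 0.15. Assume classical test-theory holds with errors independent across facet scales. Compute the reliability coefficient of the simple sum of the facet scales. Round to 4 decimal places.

0.8815

Var(I+A+B) = 11.4² + 22.1² + 20.7² + 2·[11.4·22.1·0.79 + 11.4·20.7·0.08 + 22.1·20.7·0.15] = 1046.86 + 573.063 = 1619.92.
Because errors are independent across components, Cov(Tᵢ,Tⱼ) = Cov(Xᵢ,Xⱼ); the off-diagonal part of the true-score variance is the same as above.
True-score variance = [11.4²·0.85 + 22.1²·0.84 + 20.7²·0.78] + 573.063 = 854.953 + 573.063 = 1428.02.
Reliability = 1428.02 / 1619.92 = 0.8815.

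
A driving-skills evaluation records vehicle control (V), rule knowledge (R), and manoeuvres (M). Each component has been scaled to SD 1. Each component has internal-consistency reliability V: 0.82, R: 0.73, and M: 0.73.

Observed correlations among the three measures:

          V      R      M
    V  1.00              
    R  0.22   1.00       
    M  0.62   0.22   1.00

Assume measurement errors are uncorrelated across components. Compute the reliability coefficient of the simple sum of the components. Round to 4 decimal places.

0.8594

Var(V+R+M) = 3 + 2·[0.22 + 0.62 + 0.22] = 3 + 2.12 = 5.12.
With uncorrelated errors the cross-covariances are all true-score covariance, so they carry over unchanged; only the diagonal terms shrink to ρᵢσᵢ².
True-score variance = [0.82 + 0.73 + 0.73] + 2.12 = 2.28 + 2.12 = 4.4.
Reliability = 4.4 / 5.12 = 0.8594.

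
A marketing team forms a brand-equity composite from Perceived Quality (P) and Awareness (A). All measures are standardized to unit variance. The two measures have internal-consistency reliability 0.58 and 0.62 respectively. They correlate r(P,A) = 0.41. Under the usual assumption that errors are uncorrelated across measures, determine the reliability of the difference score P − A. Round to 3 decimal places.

Var(P−A) = 1 + 1 − 2·0.41 = 2 − 0.82 = 1.18.
Because errors are independent across components, Cov(Tᵢ,Tⱼ) = Cov(Xᵢ,Xⱼ); the off-diagonal part of the true-score variance is the same as above.
True-score variance = [0.58 + 0.62] − 0.82 = 1.2 − 0.82 = 0.38.
Reliability = 0.38 / 1.18 = 0.322.

0.322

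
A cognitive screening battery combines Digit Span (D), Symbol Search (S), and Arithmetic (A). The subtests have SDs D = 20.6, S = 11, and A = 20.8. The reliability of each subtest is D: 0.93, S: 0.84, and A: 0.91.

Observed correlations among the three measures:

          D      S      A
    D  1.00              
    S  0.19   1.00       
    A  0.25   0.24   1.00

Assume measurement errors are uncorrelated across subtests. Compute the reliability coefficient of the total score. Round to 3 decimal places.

Var(D+S+A) = 20.6² + 11² + 20.8² + 2·[20.6·11·0.19 + 20.6·20.8·0.25 + 11·20.8·0.24] = 978 + 410.172 = 1388.17.
With uncorrelated errors the cross-covariances are all true-score covariance, so they carry over unchanged; only the diagonal terms shrink to ρᵢσᵢ².
True-score variance = [20.6²·0.93 + 11²·0.84 + 20.8²·0.91] + 410.172 = 889.997 + 410.172 = 1300.17.
Reliability = 1300.17 / 1388.17 = 0.937.

0.937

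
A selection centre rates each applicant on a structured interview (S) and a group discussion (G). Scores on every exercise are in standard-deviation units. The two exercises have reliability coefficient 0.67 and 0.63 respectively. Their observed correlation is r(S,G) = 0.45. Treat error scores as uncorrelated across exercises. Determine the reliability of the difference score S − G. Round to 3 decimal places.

0.364

Var(S−G) = 1 + 1 − 2·0.45 = 2 − 0.9 = 1.1.
Because errors are independent across components, Cov(Tᵢ,Tⱼ) = Cov(Xᵢ,Xⱼ); the off-diagonal part of the true-score variance is the same as above.
True-score variance = [0.67 + 0.63] − 0.9 = 1.3 − 0.9 = 0.4.
Reliability = 0.4 / 1.1 = 0.364.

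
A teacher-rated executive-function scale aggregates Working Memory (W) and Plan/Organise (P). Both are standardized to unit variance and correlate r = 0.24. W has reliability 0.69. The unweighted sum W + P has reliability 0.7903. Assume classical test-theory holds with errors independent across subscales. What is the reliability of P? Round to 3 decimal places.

Var(W+P) = 2 + 2·0.24 = 2.480.
True-score variance = ρ_W + ρ_P + 2·0.24, so 0.7903 = (0.69 + ρ_P + 0.48) / 2.480.
ρ_P = 0.7903·2.480 − 0.69 − 0.48 = 0.790.

0.790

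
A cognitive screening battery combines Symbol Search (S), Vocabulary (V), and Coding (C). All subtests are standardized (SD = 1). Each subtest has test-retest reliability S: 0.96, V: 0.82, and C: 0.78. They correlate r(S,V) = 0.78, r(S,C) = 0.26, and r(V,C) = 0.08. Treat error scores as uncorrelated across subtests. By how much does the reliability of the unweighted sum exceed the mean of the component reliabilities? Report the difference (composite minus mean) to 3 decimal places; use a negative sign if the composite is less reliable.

0.063

Var(sum) = 3 + 2.24 = 5.24; true-score variance = 2.56 + 2.24 = 4.8; composite reliability = 0.9160.
Mean component reliability = 0.8533.
Difference = 0.9160 − 0.8533 = 0.063.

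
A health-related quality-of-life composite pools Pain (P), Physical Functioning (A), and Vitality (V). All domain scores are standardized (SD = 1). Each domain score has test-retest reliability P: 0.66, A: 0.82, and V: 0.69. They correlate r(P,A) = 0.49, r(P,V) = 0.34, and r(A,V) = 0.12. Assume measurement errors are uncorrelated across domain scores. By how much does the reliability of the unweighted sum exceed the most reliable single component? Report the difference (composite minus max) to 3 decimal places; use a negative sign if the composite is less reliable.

0.011

Var(sum) = 3 + 1.9 = 4.9; true-score variance = 2.17 + 1.9 = 4.07; composite reliability = 0.8306.
Max component reliability = 0.8200.
Difference = 0.8306 − 0.8200 = 0.011.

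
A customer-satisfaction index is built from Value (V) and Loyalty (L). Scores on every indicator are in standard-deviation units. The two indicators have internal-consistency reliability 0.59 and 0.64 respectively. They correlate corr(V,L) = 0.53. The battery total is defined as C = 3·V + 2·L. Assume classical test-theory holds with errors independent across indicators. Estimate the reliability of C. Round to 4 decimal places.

Var(C) = 3² + 2² + 2·[6·0.53] = 13 + 6.36 = 19.36.
With uncorrelated errors the cross-covariances are all true-score covariance, so they carry over unchanged; only the diagonal terms shrink to ρᵢσᵢ².
True-score variance = [3²·0.59 + 2²·0.64] + 6.36 = 7.87 + 6.36 = 14.23.
Reliability = 14.23 / 19.36 = 0.7350.

0.7350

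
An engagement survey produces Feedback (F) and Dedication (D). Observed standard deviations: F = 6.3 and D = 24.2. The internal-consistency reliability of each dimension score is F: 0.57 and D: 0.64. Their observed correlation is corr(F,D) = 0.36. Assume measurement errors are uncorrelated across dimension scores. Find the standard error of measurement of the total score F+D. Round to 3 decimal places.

Var(total) = 625.33 + 109.771 = 735.101.
True-score variance = 397.433 + 109.771 = 507.204, so reliability = 0.6900.
Error variance = 735.101 − 507.204 = 227.897; SEM = √227.897 = 15.096.

15.096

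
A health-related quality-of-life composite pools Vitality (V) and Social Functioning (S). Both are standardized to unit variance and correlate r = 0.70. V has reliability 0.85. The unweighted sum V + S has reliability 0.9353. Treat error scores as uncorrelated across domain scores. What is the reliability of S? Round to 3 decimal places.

0.930

Var(V+S) = 2 + 2·0.70 = 3.400.
True-score variance = ρ_V + ρ_S + 2·0.70, so 0.9353 = (0.85 + ρ_S + 1.40) / 3.400.
ρ_S = 0.9353·3.400 − 0.85 − 1.40 = 0.930.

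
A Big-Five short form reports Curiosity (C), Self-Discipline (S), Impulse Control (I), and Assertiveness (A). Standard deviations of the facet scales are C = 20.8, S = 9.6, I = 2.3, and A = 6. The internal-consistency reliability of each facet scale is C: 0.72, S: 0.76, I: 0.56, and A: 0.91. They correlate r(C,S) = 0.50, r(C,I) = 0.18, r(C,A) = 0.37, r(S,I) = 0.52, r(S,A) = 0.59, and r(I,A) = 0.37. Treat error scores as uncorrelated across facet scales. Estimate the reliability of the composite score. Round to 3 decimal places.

Var(C+S+I+A) = 20.8² + 9.6² + 2.3² + 6² + 2·[20.8·9.6·0.50 + 20.8·2.3·0.18 + 20.8·6·0.37 + 9.6·2.3·0.52 + 9.6·6·0.59 + 2.3·6·0.37] = 566.09 + 410.398 = 976.488.
Because errors are independent across components, Cov(Tᵢ,Tⱼ) = Cov(Xᵢ,Xⱼ); the off-diagonal part of the true-score variance is the same as above.
True-score variance = [20.8²·0.72 + 9.6²·0.76 + 2.3²·0.56 + 6²·0.91] + 410.398 = 417.265 + 410.398 = 827.662.
Reliability = 827.662 / 976.488 = 0.848.

0.848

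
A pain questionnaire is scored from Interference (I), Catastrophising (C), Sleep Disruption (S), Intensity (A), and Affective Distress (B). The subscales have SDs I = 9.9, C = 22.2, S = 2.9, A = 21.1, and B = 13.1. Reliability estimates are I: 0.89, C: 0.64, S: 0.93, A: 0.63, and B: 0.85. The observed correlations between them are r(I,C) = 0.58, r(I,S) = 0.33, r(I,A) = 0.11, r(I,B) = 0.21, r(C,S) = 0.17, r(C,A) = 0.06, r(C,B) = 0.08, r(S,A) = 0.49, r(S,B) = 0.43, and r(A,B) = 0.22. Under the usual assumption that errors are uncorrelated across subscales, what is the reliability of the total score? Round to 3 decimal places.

0.803

Var(I+C+S+A+B) = 9.9² + 22.2² + 2.9² + 21.1² + 13.1² + 2·[9.9·22.2·0.58 + 9.9·2.9·0.33 + 9.9·21.1·0.11 + 9.9·13.1·0.21 + 22.2·2.9·0.17 + 22.2·21.1·0.06 + 22.2·13.1·0.08 + 2.9·21.1·0.49 + 2.9·13.1·0.43 + 21.1·13.1·0.22] = 1216.08 + 713.208 = 1929.29.
Under uncorrelated errors the observed covariances equal the true-score covariances, so only the own-variance terms attenuate.
True-score variance = [9.9²·0.89 + 22.2²·0.64 + 2.9²·0.93 + 21.1²·0.63 + 13.1²·0.85] + 713.208 = 836.819 + 713.208 = 1550.03.
Reliability = 1550.03 / 1929.29 = 0.803.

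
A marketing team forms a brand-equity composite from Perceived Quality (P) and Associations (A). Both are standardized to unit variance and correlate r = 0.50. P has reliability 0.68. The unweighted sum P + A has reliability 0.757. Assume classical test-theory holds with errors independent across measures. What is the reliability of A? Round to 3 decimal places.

0.591

Var(P+A) = 2 + 2·0.50 = 3.000.
True-score variance = ρ_P + ρ_A + 2·0.50, so 0.757 = (0.68 + ρ_A + 1.00) / 3.000.
ρ_A = 0.757·3.000 − 0.68 − 1.00 = 0.591.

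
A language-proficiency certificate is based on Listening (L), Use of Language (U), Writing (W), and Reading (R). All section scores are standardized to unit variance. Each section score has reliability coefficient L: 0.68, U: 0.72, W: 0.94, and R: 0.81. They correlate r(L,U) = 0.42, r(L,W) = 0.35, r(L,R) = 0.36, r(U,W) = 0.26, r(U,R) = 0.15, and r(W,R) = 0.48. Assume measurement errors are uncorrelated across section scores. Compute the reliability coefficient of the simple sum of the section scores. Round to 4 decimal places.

Var(L+U+W+R) = 4 + 2·[0.42 + 0.35 + 0.36 + 0.26 + 0.15 + 0.48] = 4 + 4.04 = 8.04.
With uncorrelated errors the cross-covariances are all true-score covariance, so they carry over unchanged; only the diagonal terms shrink to ρᵢσᵢ².
True-score variance = [0.68 + 0.72 + 0.94 + 0.81] + 4.04 = 3.15 + 4.04 = 7.19.
Reliability = 7.19 / 8.04 = 0.8943.

0.8943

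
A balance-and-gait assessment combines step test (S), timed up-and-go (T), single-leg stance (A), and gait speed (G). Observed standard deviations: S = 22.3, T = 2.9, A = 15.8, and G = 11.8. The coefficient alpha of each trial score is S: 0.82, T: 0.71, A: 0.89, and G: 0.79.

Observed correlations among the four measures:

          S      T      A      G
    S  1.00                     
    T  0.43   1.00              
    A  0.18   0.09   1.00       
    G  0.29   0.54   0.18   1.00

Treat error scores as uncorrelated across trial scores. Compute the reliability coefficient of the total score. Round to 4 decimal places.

0.8892

Var(S+T+A+G) = 22.3² + 2.9² + 15.8² + 11.8² + 2·[22.3·2.9·0.43 + 22.3·15.8·0.18 + 22.3·11.8·0.29 + 2.9·15.8·0.09 + 2.9·11.8·0.54 + 15.8·11.8·0.18] = 894.58 + 447.403 = 1341.98.
Under uncorrelated errors the observed covariances equal the true-score covariances, so only the own-variance terms attenuate.
True-score variance = [22.3²·0.82 + 2.9²·0.71 + 15.8²·0.89 + 11.8²·0.79] + 447.403 = 745.928 + 447.403 = 1193.33.
Reliability = 1193.33 / 1341.98 = 0.8892.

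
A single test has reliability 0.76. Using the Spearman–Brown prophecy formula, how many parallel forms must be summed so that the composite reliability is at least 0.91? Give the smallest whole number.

4

k ≥ ρ*(1−ρ₁)/(ρ₁(1−ρ*)) = 0.91·0.24 / (0.76·0.09) = 3.193.
Smallest integer k = 4.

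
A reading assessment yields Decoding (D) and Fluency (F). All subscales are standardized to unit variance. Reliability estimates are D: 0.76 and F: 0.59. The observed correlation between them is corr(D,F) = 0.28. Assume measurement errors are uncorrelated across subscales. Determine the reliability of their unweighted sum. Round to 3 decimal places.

Var(D+F) = 2 + 2·[0.28] = 2 + 0.56 = 2.56.
With uncorrelated errors the cross-covariances are all true-score covariance, so they carry over unchanged; only the diagonal terms shrink to ρᵢσᵢ².
True-score variance = [0.76 + 0.59] + 0.56 = 1.35 + 0.56 = 1.91.
Reliability = 1.91 / 2.56 = 0.746.

0.746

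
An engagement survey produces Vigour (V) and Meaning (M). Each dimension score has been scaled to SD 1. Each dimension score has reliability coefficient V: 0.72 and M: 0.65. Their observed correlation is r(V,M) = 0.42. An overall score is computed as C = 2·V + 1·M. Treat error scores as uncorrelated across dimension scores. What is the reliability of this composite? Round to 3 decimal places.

Var(C) = 2² + 1 + 2·[2·0.42] = 5 + 1.68 = 6.68.
With uncorrelated errors the cross-covariances are all true-score covariance, so they carry over unchanged; only the diagonal terms shrink to ρᵢσᵢ².
True-score variance = [2²·0.72 + 0.65] + 1.68 = 3.53 + 1.68 = 5.21.
Reliability = 5.21 / 6.68 = 0.780.

0.780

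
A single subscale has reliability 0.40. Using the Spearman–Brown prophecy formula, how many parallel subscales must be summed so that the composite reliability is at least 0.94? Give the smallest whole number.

k ≥ ρ*(1−ρ₁)/(ρ₁(1−ρ*)) = 0.94·0.60 / (0.40·0.06) = 23.500.
Smallest integer k = 24.

24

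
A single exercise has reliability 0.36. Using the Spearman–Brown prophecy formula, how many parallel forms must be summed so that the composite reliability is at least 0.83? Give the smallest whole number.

k ≥ ρ*(1−ρ₁)/(ρ₁(1−ρ*)) = 0.83·0.64 / (0.36·0.17) = 8.680.
Smallest integer k = 9.

9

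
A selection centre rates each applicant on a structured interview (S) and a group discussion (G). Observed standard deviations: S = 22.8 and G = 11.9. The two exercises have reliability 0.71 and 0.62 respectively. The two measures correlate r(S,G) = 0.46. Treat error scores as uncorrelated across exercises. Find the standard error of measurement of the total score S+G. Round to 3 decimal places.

14.303

Var(total) = 661.45 + 249.614 = 911.064.
True-score variance = 456.885 + 249.614 = 706.499, so reliability = 0.7755.
Error variance = 911.064 − 706.499 = 204.565; SEM = √204.565 = 14.303.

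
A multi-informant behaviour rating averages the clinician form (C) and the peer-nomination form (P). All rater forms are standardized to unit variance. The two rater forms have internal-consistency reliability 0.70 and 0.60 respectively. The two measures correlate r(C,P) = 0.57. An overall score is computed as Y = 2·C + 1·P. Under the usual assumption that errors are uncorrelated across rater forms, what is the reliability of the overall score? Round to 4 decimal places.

0.7802

Var(Y) = 2² + 1 + 2·[2·0.57] = 5 + 2.28 = 7.28.
Because errors are independent across components, Cov(Tᵢ,Tⱼ) = Cov(Xᵢ,Xⱼ); the off-diagonal part of the true-score variance is the same as above.
True-score variance = [2²·0.70 + 0.60] + 2.28 = 3.4 + 2.28 = 5.68.
Reliability = 5.68 / 7.28 = 0.7802.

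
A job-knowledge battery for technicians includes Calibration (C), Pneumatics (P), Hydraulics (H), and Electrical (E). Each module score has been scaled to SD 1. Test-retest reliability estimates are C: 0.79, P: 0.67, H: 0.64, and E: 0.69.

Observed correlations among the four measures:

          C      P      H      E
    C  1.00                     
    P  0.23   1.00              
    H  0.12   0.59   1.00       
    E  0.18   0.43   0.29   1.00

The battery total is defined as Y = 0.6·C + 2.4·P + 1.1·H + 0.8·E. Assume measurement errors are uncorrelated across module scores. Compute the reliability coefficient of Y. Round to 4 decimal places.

Var(Y) = 0.6² + 2.4² + 1.1² + 0.8² + 2·[1.44·0.23 + 0.66·0.12 + 0.48·0.18 + 2.64·0.59 + 1.92·0.43 + 0.88·0.29] = 7.97 + 6.2704 = 14.2404.
Because errors are independent across components, Cov(Tᵢ,Tⱼ) = Cov(Xᵢ,Xⱼ); the off-diagonal part of the true-score variance is the same as above.
True-score variance = [0.6²·0.79 + 2.4²·0.67 + 1.1²·0.64 + 0.8²·0.69] + 6.2704 = 5.3596 + 6.2704 = 11.63.
Reliability = 11.63 / 14.2404 = 0.8167.

0.8167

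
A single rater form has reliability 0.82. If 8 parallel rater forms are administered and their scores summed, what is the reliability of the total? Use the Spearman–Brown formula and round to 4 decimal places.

0.9733

ρ_k = kρ / (1 + (k−1)ρ) = 8·0.82 / (1 + 7·0.82) = 6.560 / 6.740 = 0.9733.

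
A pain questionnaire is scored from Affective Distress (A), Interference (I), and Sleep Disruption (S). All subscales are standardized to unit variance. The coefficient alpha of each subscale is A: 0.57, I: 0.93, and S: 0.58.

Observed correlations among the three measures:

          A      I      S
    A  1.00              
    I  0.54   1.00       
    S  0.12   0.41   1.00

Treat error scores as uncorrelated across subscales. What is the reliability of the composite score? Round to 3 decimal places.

Var(A+I+S) = 3 + 2·[0.54 + 0.12 + 0.41] = 3 + 2.14 = 5.14.
With uncorrelated errors the cross-covariances are all true-score covariance, so they carry over unchanged; only the diagonal terms shrink to ρᵢσᵢ².
True-score variance = [0.57 + 0.93 + 0.58] + 2.14 = 2.08 + 2.14 = 4.22.
Reliability = 4.22 / 5.14 = 0.821.

0.821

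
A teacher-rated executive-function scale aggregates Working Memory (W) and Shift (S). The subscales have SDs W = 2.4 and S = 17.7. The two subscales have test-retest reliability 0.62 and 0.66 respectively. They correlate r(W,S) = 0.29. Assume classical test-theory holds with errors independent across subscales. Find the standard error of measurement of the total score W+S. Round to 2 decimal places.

Var(total) = 319.05 + 24.6384 = 343.688.
True-score variance = 210.343 + 24.6384 = 234.981, so reliability = 0.6837.
Error variance = 343.688 − 234.981 = 108.707; SEM = √108.707 = 10.43.

10.43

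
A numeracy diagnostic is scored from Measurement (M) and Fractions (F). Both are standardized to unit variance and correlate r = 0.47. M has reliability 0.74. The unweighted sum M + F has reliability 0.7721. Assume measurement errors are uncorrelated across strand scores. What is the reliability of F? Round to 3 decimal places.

Var(M+F) = 2 + 2·0.47 = 2.940.
True-score variance = ρ_M + ρ_F + 2·0.47, so 0.7721 = (0.74 + ρ_F + 0.94) / 2.940.
ρ_F = 0.7721·2.940 − 0.74 − 0.94 = 0.590.

0.590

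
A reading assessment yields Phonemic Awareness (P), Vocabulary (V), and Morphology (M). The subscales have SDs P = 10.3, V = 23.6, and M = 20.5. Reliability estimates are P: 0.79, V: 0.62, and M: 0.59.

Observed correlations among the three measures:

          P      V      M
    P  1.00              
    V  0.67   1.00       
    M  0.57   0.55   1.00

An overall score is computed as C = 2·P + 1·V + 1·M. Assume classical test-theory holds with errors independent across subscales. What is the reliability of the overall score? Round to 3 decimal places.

0.846

Var(C) = 2²·10.3² + 23.6² + 20.5² + 2·[2·10.3·23.6·0.67 + 2·10.3·20.5·0.57 + 23.6·20.5·0.55] = 1401.57 + 1665.06 = 3066.63.
With uncorrelated errors the cross-covariances are all true-score covariance, so they carry over unchanged; only the diagonal terms shrink to ρᵢσᵢ².
True-score variance = [2²·10.3²·0.79 + 23.6²·0.62 + 20.5²·0.59] + 1665.06 = 928.507 + 1665.06 = 2593.56.
Reliability = 2593.56 / 3066.63 = 0.846.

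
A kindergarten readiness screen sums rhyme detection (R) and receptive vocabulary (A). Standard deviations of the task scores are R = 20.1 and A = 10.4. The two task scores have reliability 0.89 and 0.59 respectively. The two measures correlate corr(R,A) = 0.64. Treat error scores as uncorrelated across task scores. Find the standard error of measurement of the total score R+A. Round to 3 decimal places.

9.423

Var(total) = 512.17 + 267.571 = 779.741.
True-score variance = 423.383 + 267.571 = 690.955, so reliability = 0.8861.
Error variance = 779.741 − 690.955 = 88.7867; SEM = √88.7867 = 9.423.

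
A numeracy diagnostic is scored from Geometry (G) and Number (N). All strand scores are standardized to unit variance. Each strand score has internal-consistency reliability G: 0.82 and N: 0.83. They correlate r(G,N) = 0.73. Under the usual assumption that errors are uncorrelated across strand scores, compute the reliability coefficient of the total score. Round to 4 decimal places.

0.8988

Var(G+N) = 2 + 2·[0.73] = 2 + 1.46 = 3.46.
With uncorrelated errors the cross-covariances are all true-score covariance, so they carry over unchanged; only the diagonal terms shrink to ρᵢσᵢ².
True-score variance = [0.82 + 0.83] + 1.46 = 1.65 + 1.46 = 3.11.
Reliability = 3.11 / 3.46 = 0.8988.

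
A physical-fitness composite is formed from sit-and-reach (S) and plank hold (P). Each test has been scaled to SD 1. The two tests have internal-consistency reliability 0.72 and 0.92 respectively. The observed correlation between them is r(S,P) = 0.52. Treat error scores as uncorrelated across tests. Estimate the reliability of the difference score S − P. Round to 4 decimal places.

Var(S−P) = 1 + 1 − 2·0.52 = 2 − 1.04 = 0.96.
Under uncorrelated errors the observed covariances equal the true-score covariances, so only the own-variance terms attenuate.
True-score variance = [0.72 + 0.92] − 1.04 = 1.64 − 1.04 = 0.6.
Reliability = 0.6 / 0.96 = 0.6250.

0.6250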